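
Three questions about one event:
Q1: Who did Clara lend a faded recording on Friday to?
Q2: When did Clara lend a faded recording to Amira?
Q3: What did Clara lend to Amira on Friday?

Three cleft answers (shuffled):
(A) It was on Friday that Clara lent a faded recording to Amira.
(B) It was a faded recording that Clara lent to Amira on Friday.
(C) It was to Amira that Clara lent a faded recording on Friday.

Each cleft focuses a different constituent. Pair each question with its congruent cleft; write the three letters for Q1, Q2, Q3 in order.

Q1 asks about the recipient; cleft (C) focuses "to Amira", which is the recipient — so Q1 → C.
Q2 asks about the time; cleft (A) focuses "on Friday", which is the time — so Q2 → A.
Q3 asks about the direct object; cleft (B) focuses "a faded recording", which is the direct object — so Q3 → B.
Mapping: Q1→C, Q2→A, Q3→B.

CAB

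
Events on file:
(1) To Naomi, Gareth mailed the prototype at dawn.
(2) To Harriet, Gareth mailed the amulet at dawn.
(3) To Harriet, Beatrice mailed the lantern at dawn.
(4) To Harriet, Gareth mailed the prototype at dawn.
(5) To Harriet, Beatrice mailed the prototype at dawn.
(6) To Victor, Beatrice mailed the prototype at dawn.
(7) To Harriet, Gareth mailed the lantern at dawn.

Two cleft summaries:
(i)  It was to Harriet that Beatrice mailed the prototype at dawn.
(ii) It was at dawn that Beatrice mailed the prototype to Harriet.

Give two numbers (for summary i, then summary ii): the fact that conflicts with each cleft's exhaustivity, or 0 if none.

Summary (i) focuses "Harriet" (the recipient); background Beatrice as agent and the prototype as thing and at dawn as setting. Fact (6) matches that background with recipient = Victor — refutes (i).
Summary (ii) focuses "at dawn" (the setting); background Beatrice as agent and the prototype as thing and Harriet as recipient. No fact matches that background with a different setting, so 0.

6, 0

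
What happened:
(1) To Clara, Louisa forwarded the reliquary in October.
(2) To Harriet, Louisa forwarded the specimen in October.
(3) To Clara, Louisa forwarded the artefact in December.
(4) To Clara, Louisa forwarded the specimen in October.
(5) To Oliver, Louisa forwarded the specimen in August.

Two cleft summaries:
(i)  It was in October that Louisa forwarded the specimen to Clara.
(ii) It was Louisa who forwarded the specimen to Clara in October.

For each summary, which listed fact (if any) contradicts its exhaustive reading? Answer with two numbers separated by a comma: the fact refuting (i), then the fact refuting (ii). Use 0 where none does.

0, 0

Summary (i) focuses "in October" (the setting); background same agent, thing, recipient (Louisa / the specimen / Clara). No fact matches that background with a different setting, so 0.
Summary (ii) focuses "Louisa" (the agent); background same thing, recipient, setting (the specimen / Clara / in October). No fact matches that background with a different agent, so 0.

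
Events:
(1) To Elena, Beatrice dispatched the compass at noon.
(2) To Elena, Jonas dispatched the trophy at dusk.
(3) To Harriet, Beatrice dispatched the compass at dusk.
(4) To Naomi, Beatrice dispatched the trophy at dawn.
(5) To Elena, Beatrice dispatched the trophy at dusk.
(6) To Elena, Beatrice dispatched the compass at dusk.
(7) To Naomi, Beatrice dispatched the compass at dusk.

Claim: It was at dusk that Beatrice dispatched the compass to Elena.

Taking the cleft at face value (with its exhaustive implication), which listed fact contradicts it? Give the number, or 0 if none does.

Focus of the cleft: "at dusk" (the setting). Presupposed background: same agent, thing, recipient (Beatrice / the compass / Elena).
Exhaustivity: at dusk is the only setting satisfying that background.
Fact (1) shares the background but with setting = at noon; exhaustivity is violated.

1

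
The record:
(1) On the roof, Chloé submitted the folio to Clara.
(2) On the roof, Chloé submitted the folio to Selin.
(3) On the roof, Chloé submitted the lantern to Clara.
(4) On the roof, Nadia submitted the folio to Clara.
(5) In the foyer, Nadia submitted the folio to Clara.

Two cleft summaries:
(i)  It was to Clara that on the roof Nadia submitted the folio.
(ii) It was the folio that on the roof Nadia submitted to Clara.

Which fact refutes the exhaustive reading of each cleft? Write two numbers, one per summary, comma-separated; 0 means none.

0, 0

(i): focus "Clara". No fact shares agent = Nadia, thing = the folio, setting = on the roof with a different recipient. 0.
(ii): focus "the folio". No fact shares agent = Nadia, recipient = Clara, setting = on the roof with a different thing. 0.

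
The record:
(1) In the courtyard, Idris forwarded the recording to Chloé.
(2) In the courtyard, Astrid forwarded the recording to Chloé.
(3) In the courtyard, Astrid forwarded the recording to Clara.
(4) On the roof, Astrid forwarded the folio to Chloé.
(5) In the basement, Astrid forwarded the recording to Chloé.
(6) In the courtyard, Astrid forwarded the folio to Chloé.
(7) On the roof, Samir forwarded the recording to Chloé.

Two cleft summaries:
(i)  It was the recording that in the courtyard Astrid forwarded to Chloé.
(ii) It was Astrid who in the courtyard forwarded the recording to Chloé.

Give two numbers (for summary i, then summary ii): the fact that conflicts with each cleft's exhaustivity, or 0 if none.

6, 1

Summary (i) focuses "the recording" (the thing); background same agent, recipient, setting (Astrid / Chloé / in the courtyard). Fact (6) matches that background with thing = the folio — refutes (i).
Summary (ii) focuses "Astrid" (the agent); background same thing, recipient, setting (the recording / Chloé / in the courtyard). Fact (1) matches that background with agent = Idris — refutes (ii).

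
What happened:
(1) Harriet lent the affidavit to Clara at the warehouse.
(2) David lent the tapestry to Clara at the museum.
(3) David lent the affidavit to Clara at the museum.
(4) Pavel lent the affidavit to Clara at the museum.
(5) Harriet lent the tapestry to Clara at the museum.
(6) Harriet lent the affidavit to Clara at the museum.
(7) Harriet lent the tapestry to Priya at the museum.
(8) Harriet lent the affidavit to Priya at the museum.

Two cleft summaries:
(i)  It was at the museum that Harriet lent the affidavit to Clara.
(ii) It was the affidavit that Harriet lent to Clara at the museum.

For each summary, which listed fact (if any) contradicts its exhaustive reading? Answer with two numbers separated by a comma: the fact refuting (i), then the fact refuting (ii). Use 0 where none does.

1, 5

Summary (i) focuses "at the museum" (the setting); background Harriet as agent and the affidavit as thing and Clara as recipient. Fact (1) matches that background with setting = at the warehouse — refutes (i).
Summary (ii) focuses "the affidavit" (the thing); background Harriet as agent and Clara as recipient and at the museum as setting. Fact (5) matches that background with thing = the tapestry — refutes (ii).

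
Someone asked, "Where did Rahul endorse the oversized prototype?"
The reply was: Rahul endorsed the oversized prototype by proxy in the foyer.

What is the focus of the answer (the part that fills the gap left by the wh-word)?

The wh-word "where" asks about the location.
In the answer, "Rahul" and "the oversized prototype" are given — repeated from the question.
"by proxy" is also new, but it specifies the manner, which is not what the question asks about — so it is not the focus.
The constituent filling the location gap is "in the foyer"; that is the focus.

in the foyer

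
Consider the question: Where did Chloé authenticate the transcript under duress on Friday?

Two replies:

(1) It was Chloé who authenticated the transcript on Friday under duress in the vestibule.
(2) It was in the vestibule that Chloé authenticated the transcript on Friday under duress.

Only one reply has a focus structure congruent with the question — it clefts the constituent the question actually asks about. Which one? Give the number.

The question word "where" targets the location.
Option (1) clefts "Chloé" — the subject (agent), not what was asked.
Option (2) clefts "in the vestibule" — that matches what the question asks about.
So the congruent reply is (2).

2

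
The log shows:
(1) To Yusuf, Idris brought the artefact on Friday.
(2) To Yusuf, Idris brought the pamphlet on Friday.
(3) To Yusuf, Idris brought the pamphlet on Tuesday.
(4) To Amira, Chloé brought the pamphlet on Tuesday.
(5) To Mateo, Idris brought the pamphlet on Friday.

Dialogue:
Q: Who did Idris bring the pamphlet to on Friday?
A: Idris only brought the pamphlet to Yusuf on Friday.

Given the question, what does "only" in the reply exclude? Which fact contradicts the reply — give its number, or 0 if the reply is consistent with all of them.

The question "Who did ... to ...?" targets the recipient, so in the reply the focus falls on "Yusuf".
"Only" then excludes alternative recipients while the background — agent = Idris, thing = the pamphlet, setting = on Friday — is held fixed.
Fact (5) keeps agent = Idris, thing = the pamphlet, setting = on Friday but has recipient = Mateo; that refutes the reply.
(Fact (3) would refute a reading with focus on the setting — but that is not what the question asks.)

5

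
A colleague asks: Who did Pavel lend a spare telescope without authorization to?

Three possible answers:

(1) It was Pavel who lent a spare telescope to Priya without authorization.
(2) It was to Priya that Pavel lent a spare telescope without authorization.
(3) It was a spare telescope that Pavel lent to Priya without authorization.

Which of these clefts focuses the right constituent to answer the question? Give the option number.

The question word "who" targets the recipient.
Option (1) clefts "Pavel" — the subject (agent), not what was asked.
Option (2) clefts "to Priya" — that matches what the question asks about.
Option (3) clefts "a spare telescope" — the direct object, not what was asked.
So the congruent reply is (2).

2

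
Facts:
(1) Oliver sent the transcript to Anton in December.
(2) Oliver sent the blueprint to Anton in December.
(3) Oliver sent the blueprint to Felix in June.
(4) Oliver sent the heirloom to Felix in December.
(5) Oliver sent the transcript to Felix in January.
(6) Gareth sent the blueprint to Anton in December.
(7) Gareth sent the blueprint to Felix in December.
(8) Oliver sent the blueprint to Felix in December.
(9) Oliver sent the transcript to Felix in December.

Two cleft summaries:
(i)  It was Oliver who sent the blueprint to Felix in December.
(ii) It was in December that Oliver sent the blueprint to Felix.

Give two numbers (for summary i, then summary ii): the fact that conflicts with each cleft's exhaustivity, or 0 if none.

7, 3

Summary (i) focuses "Oliver" (the agent); background same thing, recipient, setting (the blueprint / Felix / in December). Fact (7) matches that background with agent = Gareth — refutes (i).
Summary (ii) focuses "in December" (the setting); background same agent, thing, recipient (Oliver / the blueprint / Felix). Fact (3) matches that background with setting = in June — refutes (ii).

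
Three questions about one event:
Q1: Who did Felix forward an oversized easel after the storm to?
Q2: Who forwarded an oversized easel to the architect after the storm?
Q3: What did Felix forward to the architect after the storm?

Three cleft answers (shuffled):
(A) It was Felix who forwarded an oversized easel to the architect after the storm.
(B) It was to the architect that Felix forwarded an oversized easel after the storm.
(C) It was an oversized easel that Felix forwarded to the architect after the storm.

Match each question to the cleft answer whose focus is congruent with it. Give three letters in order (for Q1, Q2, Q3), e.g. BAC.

Q1 asks about the recipient; cleft (B) focuses "to the architect", which is the recipient — so Q1 → B.
Q2 asks about the subject (agent); cleft (A) focuses "Felix", which is the subject (agent) — so Q2 → A.
Q3 asks about the direct object; cleft (C) focuses "an oversized easel", which is the direct object — so Q3 → C.
Mapping: Q1→B, Q2→A, Q3→C.

BAC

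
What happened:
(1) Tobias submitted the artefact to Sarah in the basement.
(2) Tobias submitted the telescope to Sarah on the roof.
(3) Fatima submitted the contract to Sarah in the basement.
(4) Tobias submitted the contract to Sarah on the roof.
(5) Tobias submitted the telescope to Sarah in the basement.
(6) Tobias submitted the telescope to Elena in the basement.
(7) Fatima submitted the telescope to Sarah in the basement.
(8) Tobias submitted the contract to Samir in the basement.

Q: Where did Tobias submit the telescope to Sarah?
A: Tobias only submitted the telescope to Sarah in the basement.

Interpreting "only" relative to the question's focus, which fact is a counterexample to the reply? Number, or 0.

Answering "Where did ...?" puts focus on the setting — here, "in the basement".
So "only" ranges over settings; the rest (Tobias as agent and the telescope as thing and Sarah as recipient) is presupposed.
Fact (2) shares the background with a different setting (on the roof) — counterexample.
(Fact (6) would refute a reading with focus on the recipient — but that is not what the question asks.)

2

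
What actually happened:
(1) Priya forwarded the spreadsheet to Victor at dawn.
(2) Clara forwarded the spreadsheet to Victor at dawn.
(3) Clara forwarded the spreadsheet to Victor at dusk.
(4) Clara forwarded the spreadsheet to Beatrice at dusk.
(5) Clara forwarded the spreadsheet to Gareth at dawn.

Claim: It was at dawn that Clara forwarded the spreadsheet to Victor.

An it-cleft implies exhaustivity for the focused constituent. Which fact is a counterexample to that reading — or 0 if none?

Focus of the cleft: "at dawn" (the setting). Presupposed background: same agent, thing, recipient (Clara / the spreadsheet / Victor).
Exhaustivity: at dawn is the only setting satisfying that background.
Fact (3) shares the background but with setting = at dusk; exhaustivity is violated.

3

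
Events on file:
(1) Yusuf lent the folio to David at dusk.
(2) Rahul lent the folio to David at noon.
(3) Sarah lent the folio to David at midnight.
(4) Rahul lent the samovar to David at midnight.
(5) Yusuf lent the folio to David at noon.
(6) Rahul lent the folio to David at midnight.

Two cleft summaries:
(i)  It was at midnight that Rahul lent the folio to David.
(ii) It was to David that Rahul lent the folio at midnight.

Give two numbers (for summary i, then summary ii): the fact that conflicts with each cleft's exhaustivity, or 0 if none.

Summary (i) focuses "at midnight" (the setting); background agent = Rahul, thing = the folio, recipient = David. Fact (2) matches that background with setting = at noon — refutes (i).
Summary (ii) focuses "David" (the recipient); background agent = Rahul, thing = the folio, setting = at midnight. No fact matches that background with a different recipient, so 0.

2, 0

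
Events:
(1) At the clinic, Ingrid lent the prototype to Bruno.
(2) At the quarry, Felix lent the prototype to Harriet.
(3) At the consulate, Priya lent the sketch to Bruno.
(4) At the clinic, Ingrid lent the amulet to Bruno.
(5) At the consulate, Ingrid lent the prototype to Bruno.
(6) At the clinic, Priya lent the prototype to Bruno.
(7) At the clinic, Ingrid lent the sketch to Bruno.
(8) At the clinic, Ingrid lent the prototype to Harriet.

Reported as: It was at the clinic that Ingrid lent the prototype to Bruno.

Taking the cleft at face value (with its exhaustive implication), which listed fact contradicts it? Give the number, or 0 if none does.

5

Focus of the cleft: "at the clinic" (the setting). Presupposed background: same agent, thing, recipient (Ingrid / the prototype / Bruno).
The exhaustive reading says no other setting fits that background.
Fact (5) shares the background but with setting = at the consulate; exhaustivity is violated.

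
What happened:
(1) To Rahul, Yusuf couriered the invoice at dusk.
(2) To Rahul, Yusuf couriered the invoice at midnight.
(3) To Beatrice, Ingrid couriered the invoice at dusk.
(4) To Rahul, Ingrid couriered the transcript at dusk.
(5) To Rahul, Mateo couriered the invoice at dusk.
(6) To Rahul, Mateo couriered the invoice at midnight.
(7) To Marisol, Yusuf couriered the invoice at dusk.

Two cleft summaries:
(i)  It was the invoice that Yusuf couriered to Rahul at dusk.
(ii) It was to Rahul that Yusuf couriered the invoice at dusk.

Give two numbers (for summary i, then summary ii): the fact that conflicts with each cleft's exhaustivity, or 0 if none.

(i): focus "the invoice". No fact shares Yusuf as agent and Rahul as recipient and at dusk as setting with a different thing. 0.
(ii): focus "Rahul". Looking for Yusuf as agent and the invoice as thing and at dusk as setting with some other recipient — fact (7) has Marisol there. Refuted.

0, 7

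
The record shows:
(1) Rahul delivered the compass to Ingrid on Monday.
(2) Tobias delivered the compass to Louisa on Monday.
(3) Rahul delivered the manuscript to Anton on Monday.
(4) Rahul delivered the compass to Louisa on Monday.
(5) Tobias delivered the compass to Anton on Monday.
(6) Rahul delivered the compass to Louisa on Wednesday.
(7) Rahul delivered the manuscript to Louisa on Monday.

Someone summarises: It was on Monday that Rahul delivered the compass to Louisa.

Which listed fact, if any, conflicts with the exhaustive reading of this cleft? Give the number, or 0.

6

The cleft puts "on Monday" in focus and presupposes the open proposition with agent = Rahul, thing = the compass, recipient = Louisa.
Exhaustivity: on Monday is the only setting satisfying that background.
Fact (6) shares the background but with setting = on Wednesday; exhaustivity is violated.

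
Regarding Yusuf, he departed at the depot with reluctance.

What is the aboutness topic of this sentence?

Yusuf

The construction explicitly marks "Yusuf" as what the sentence is about — the topic.
The remainder of the clause is the comment (what is said about the topic).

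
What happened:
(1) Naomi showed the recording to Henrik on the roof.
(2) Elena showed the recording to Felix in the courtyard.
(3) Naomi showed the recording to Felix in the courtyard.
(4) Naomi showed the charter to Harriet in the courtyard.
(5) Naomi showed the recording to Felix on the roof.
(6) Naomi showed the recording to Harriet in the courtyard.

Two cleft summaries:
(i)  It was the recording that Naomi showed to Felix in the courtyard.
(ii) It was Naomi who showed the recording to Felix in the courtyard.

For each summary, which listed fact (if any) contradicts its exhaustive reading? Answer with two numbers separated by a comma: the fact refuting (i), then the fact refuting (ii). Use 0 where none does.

0, 2

Summary (i) focuses "the recording" (the thing); background agent = Naomi, recipient = Felix, setting = in the courtyard. No fact matches that background with a different thing, so 0.
Summary (ii) focuses "Naomi" (the agent); background thing = the recording, recipient = Felix, setting = in the courtyard. Fact (2) matches that background with agent = Elena — refutes (ii).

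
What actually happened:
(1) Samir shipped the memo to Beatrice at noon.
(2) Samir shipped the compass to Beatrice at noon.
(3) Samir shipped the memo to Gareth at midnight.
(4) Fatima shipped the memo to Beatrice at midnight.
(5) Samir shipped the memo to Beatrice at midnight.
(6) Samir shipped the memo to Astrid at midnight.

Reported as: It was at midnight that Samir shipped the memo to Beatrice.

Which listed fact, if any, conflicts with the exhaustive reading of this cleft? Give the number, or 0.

1

Focus of the cleft: "at midnight" (the setting). Presupposed background: same agent, thing, recipient (Samir / the memo / Beatrice).
The exhaustive reading says no other setting fits that background.
Fact (1) shares the background but with setting = at noon; exhaustivity is violated.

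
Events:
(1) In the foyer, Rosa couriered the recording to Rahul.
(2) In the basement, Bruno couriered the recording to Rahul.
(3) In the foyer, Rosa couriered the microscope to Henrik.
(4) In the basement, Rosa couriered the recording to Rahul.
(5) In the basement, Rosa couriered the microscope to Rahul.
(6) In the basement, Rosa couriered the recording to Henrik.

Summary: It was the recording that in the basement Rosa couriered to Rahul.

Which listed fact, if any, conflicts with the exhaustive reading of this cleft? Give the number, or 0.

5

Focus of the cleft: "the recording" (the thing). Presupposed background: same agent, recipient, setting (Rosa / Rahul / in the basement).
Exhaustivity: the recording is the only thing satisfying that background.
Fact (5) shares the background but with thing = the microscope; exhaustivity is violated.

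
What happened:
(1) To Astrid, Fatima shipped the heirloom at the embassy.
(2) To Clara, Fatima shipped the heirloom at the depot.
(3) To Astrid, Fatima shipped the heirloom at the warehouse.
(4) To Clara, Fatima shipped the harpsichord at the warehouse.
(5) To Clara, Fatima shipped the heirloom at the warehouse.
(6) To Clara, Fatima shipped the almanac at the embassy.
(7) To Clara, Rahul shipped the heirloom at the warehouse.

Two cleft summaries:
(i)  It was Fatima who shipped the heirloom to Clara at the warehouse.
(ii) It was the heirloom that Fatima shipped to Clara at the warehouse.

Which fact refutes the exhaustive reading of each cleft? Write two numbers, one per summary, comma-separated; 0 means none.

(i): focus "Fatima". Looking for same thing, recipient, setting (the heirloom / Clara / at the warehouse) with some other agent — fact (7) has Rahul there. Refuted.
(ii): focus "the heirloom". Looking for same agent, recipient, setting (Fatima / Clara / at the warehouse) with some other thing — fact (4) has the harpsichord there. Refuted.

7, 4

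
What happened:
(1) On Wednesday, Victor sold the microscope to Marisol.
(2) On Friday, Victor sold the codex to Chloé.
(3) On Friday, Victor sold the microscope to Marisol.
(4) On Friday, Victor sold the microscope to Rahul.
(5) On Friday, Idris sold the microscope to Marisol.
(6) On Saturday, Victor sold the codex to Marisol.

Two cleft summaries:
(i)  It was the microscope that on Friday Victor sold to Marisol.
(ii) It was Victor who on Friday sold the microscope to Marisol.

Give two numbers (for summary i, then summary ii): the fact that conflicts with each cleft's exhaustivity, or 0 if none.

(i): focus "the microscope". No fact shares agent = Victor, recipient = Marisol, setting = on Friday with a different thing. 0.
(ii): focus "Victor". Looking for thing = the microscope, recipient = Marisol, setting = on Friday with some other agent — fact (5) has Idris there. Refuted.

0, 5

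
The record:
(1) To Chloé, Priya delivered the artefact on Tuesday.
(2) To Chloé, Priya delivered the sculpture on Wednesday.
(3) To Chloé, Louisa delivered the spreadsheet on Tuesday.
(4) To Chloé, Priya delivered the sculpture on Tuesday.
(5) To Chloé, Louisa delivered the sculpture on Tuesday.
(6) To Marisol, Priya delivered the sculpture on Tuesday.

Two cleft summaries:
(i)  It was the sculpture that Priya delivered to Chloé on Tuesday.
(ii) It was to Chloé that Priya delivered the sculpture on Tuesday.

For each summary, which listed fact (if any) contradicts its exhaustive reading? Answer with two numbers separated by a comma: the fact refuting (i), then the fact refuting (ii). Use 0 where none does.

1, 6

Summary (i) focuses "the sculpture" (the thing); background Priya as agent and Chloé as recipient and on Tuesday as setting. Fact (1) matches that background with thing = the artefact — refutes (i).
Summary (ii) focuses "Chloé" (the recipient); background Priya as agent and the sculpture as thing and on Tuesday as setting. Fact (6) matches that background with recipient = Marisol — refutes (ii).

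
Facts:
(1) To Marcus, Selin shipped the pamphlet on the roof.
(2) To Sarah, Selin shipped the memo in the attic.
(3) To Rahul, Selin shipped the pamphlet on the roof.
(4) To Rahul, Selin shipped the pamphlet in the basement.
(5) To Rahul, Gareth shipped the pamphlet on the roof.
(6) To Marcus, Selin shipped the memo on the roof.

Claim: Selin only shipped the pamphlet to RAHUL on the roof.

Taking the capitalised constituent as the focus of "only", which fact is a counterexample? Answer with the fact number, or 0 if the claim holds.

1

The capitals mark "Rahul" as focus. So "only" rules out other recipients, with the rest (same agent, thing, setting (Selin / the pamphlet / on the roof)) as background.
Fact (1) matches on same agent, thing, setting (Selin / the pamphlet / on the roof), but has recipient = Marcus instead. That refutes the claim.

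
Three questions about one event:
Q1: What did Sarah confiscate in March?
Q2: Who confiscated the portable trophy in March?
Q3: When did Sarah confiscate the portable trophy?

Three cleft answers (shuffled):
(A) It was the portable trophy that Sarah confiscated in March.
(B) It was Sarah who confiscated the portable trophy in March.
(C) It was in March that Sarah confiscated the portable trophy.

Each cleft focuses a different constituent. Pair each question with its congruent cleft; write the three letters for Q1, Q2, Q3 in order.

ABC

Q1 asks about the direct object; cleft (A) focuses "the portable trophy", which is the direct object — so Q1 → A.
Q2 asks about the subject (agent); cleft (B) focuses "Sarah", which is the subject (agent) — so Q2 → B.
Q3 asks about the time; cleft (C) focuses "in March", which is the time — so Q3 → C.
Mapping: Q1→A, Q2→B, Q3→C.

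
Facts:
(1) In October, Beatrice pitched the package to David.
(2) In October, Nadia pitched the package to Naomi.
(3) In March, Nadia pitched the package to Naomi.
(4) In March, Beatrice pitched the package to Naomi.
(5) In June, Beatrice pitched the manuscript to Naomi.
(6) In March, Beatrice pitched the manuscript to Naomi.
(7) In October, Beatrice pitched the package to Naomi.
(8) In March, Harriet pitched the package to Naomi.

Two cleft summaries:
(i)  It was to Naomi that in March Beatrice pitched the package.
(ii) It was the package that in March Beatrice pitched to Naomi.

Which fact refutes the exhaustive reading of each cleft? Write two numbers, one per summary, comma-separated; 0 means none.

(i): focus "Naomi". No fact shares agent = Beatrice, thing = the package, setting = in March with a different recipient. 0.
(ii): focus "the package". Looking for agent = Beatrice, recipient = Naomi, setting = in March with some other thing — fact (6) has the manuscript there. Refuted.

0, 6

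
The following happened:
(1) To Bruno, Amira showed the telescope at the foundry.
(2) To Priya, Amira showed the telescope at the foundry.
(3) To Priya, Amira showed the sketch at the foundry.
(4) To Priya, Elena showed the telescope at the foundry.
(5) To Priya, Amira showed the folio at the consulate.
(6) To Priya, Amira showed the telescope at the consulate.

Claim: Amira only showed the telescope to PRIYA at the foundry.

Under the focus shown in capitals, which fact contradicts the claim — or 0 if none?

The capitals mark "Priya" as focus. So "only" rules out other recipients, with the rest (same agent, thing, setting (Amira / the telescope / at the foundry)) as background.
Fact (1) shares the background but differs in recipient (Bruno) — a counterexample.

1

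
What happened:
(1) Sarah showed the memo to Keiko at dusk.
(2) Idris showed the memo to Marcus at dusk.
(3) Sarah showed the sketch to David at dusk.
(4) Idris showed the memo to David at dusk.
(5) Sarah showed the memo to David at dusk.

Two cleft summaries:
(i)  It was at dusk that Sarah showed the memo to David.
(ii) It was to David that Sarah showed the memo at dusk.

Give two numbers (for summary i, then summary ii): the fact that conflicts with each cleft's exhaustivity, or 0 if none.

(i): focus "at dusk". No fact shares same agent, thing, recipient (Sarah / the memo / David) with a different setting. 0.
(ii): focus "David". Looking for same agent, thing, setting (Sarah / the memo / at dusk) with some other recipient — fact (1) has Keiko there. Refuted.

0, 1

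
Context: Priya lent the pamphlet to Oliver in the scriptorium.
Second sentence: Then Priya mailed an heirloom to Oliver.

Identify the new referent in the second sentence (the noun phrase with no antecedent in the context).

an heirloom

"Priya" and "Oliver" in the second sentence are given — already mentioned in the context.
"an heirloom" has no antecedent in the context; it is discourse-new (the indefinite article also signals a new referent).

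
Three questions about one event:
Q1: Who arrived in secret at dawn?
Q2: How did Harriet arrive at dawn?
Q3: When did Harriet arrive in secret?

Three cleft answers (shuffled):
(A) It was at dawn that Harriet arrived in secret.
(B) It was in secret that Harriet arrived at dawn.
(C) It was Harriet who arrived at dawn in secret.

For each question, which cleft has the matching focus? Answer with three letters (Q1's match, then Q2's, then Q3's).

CBA

Q1 asks about the subject (agent); cleft (C) focuses "Harriet", which is the subject (agent) — so Q1 → C.
Q2 asks about the manner; cleft (B) focuses "in secret", which is the manner — so Q2 → B.
Q3 asks about the time; cleft (A) focuses "at dawn", which is the time — so Q3 → A.
Mapping: Q1→C, Q2→B, Q3→A.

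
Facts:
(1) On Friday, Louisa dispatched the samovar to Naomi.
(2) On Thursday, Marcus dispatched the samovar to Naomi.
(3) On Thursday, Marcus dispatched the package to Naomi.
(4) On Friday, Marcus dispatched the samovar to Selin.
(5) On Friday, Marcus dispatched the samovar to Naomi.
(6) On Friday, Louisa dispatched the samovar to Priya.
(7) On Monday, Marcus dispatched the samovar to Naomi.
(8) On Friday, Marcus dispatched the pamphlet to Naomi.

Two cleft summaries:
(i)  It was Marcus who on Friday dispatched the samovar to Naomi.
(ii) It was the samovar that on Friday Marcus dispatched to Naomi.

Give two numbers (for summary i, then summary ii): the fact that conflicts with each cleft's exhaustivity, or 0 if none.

Summary (i) focuses "Marcus" (the agent); background the samovar as thing and Naomi as recipient and on Friday as setting. Fact (1) matches that background with agent = Louisa — refutes (i).
Summary (ii) focuses "the samovar" (the thing); background Marcus as agent and Naomi as recipient and on Friday as setting. Fact (8) matches that background with thing = the pamphlet — refutes (ii).

1, 8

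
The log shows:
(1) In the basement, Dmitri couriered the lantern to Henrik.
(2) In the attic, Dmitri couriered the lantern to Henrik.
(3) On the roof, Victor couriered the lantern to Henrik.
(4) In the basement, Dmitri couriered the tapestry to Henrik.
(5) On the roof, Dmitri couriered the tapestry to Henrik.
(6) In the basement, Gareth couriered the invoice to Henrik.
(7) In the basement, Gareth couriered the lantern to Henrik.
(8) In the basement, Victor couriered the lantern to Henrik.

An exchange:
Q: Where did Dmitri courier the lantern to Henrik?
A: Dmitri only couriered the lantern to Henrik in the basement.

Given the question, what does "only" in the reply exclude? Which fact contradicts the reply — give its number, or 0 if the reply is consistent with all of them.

2

The question "Where did ...?" targets the setting, so in the reply the focus falls on "in the basement".
"Only" then excludes alternative settings while the background — same agent, thing, recipient (Dmitri / the lantern / Henrik) — is held fixed.
Fact (2) keeps same agent, thing, recipient (Dmitri / the lantern / Henrik) but has setting = in the attic; that refutes the reply.
(Fact (4) would refute a reading with focus on the thing — but that is not what the question asks.)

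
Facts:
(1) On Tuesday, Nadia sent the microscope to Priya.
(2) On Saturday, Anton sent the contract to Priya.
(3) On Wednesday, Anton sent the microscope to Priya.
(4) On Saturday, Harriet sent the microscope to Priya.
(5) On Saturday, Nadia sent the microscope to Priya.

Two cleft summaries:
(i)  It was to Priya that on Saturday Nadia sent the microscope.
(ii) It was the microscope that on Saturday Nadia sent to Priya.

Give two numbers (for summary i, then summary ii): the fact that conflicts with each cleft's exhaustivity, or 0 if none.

0, 0

Summary (i) focuses "Priya" (the recipient); background Nadia as agent and the microscope as thing and on Saturday as setting. No fact matches that background with a different recipient, so 0.
Summary (ii) focuses "the microscope" (the thing); background Nadia as agent and Priya as recipient and on Saturday as setting. No fact matches that background with a different thing, so 0.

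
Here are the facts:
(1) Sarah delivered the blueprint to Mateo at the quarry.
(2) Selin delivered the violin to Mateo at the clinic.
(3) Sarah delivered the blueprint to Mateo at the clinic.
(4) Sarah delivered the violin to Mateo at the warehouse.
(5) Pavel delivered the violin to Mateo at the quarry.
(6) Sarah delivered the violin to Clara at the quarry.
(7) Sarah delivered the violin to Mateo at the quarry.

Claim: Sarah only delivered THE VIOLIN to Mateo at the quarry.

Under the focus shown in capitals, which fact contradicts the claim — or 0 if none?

Focus (in capitals) is "the violin" — the thing. "Only" excludes alternative things while holding fixed same agent, recipient, setting (Sarah / Mateo / at the quarry).
Fact (1) shares the background but differs in thing (the blueprint) — a counterexample.

1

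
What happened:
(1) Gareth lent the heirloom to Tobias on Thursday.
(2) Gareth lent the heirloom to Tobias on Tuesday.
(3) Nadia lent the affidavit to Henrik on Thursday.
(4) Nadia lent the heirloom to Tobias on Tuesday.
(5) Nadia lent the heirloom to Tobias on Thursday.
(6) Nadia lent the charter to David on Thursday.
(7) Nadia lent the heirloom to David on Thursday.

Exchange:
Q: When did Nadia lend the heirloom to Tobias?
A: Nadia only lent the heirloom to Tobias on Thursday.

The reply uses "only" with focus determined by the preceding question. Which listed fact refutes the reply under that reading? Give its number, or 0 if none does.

The question "When did ...?" targets the setting, so in the reply the focus falls on "on Thursday".
So "only" ranges over settings; the rest (Nadia as agent and the heirloom as thing and Tobias as recipient) is presupposed.
Fact (4) keeps Nadia as agent and the heirloom as thing and Tobias as recipient but has setting = on Tuesday; that refutes the reply.
(Fact (7) would refute a reading with focus on the recipient — but that is not what the question asks.)

4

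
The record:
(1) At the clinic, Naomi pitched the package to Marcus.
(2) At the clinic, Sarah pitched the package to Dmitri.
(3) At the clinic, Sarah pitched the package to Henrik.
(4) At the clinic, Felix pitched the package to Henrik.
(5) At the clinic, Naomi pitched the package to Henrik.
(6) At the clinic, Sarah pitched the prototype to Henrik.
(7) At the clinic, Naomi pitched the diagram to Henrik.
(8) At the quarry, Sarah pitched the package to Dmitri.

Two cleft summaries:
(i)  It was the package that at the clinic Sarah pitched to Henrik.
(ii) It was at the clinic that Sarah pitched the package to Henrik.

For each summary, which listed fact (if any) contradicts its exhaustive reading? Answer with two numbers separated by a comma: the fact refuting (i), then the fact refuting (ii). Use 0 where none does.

6, 0

Summary (i) focuses "the package" (the thing); background same agent, recipient, setting (Sarah / Henrik / at the clinic). Fact (6) matches that background with thing = the prototype — refutes (i).
Summary (ii) focuses "at the clinic" (the setting); background same agent, thing, recipient (Sarah / the package / Henrik). No fact matches that background with a different setting, so 0.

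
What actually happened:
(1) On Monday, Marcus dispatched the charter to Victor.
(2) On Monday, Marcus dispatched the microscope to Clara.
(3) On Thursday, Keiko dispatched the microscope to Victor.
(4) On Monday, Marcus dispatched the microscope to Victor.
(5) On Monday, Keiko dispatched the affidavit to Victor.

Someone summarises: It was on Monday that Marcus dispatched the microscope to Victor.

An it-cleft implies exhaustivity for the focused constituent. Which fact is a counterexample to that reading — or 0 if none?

0

The cleft puts "on Monday" in focus and presupposes the open proposition with same agent, thing, recipient (Marcus / the microscope / Victor).
Exhaustivity: on Monday is the only setting satisfying that background.
No listed fact matches the background with a different setting. Exhaustivity holds.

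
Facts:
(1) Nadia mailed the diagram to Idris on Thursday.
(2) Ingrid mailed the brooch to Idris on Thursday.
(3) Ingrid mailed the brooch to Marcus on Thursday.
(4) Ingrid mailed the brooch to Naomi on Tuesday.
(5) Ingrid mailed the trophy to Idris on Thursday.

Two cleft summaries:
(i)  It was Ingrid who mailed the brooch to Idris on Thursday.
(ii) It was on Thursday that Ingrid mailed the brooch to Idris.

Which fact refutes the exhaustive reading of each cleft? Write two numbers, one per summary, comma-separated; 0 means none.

0, 0

(i): focus "Ingrid". No fact shares the brooch as thing and Idris as recipient and on Thursday as setting with a different agent. 0.
(ii): focus "on Thursday". No fact shares Ingrid as agent and the brooch as thing and Idris as recipient with a different setting. 0.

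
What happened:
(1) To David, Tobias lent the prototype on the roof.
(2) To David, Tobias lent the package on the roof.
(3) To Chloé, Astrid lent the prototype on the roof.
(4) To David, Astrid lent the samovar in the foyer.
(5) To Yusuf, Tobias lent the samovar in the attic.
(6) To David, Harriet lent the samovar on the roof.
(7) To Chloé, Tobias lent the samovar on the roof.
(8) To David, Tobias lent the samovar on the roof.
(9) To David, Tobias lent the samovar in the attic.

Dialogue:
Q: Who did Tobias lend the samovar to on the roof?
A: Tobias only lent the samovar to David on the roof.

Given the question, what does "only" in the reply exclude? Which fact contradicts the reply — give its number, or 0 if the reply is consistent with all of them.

Answering "Who did ... to ...?" puts focus on the recipient — here, "David".
"Only" then excludes alternative recipients while the background — Tobias as agent and the samovar as thing and on the roof as setting — is held fixed.
Fact (7) shares the background with a different recipient (Chloé) — counterexample.
(Fact (1) would refute a reading with focus on the thing — but that is not what the question asks.)

7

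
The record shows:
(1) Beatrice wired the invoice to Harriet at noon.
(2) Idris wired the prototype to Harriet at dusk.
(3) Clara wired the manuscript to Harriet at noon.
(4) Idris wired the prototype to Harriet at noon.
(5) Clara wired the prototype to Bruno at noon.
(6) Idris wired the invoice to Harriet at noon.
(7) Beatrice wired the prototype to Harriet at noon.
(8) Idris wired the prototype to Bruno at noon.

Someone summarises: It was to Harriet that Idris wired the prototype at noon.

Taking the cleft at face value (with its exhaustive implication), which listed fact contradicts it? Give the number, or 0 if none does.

8

Focus of the cleft: "Harriet" (the recipient). Presupposed background: same agent, thing, setting (Idris / the prototype / at noon).
The exhaustive reading says no other recipient fits that background.
Fact (8) shares the background but with recipient = Bruno; exhaustivity is violated.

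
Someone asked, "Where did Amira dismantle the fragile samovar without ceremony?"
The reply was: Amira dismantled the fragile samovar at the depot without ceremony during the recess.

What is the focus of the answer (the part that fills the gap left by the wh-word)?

The wh-word "where" asks about the location.
In the answer, "Amira", "the fragile samovar" and "without ceremony" are given — repeated from the question.
"during the recess" is also new, but it specifies the time, which is not what the question asks about — so it is not the focus.
The constituent filling the location gap is "at the depot"; that is the focus.

at the depot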